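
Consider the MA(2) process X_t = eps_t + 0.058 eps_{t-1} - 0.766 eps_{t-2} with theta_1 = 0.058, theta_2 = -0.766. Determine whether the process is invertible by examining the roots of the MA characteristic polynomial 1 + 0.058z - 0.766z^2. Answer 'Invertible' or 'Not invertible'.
\text{Invertible}

The MA(q) characteristic polynomial is P(z) = 1 + 0.058z - 0.766z^2.
Invertibility requires all roots to lie outside the unit circle, i.e. |z| > 1 for every root.
Set 1 + (0.058) z + (-0.766) z^2 = 0, i.e. a z^2 + b z + c = 0 with a = -0.766, b = 0.058, c = 1.
Discriminant D = b^2 - 4ac = (0.058)^2 - 4*(-0.766)*1 = 0.003364 - (-3.064) = 3.067364.
D >= 0, so the roots are real: z = (-b +/- sqrt(D)) / (2a) = (-0.058 +/- 1.751389) / (-1.532).
  z_1 = (-0.058 + 1.751389) / (-1.532) = -1.1053,   |z_1| = 1.1053.
  z_2 = (-0.058 - 1.751389) / (-1.532) = 1.1811,   |z_2| = 1.1811.
Moduli of all roots: 1.1053, 1.1811.
All moduli strictly greater than 1? Yes.
Verdict: Invertible.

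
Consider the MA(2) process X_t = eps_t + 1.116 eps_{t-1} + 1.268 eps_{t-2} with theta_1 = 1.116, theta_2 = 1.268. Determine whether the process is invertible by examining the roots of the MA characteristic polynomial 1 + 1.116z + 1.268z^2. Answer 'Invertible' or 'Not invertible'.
\text{Not invertible}

The MA(q) characteristic polynomial is P(z) = 1 + 1.116z + 1.268z^2.
Invertibility requires all roots to lie outside the unit circle, i.e. |z| > 1 for every root.
Set 1 + (1.116) z + (1.268) z^2 = 0, i.e. a z^2 + b z + c = 0 with a = 1.268, b = 1.116, c = 1.
Discriminant D = b^2 - 4ac = (1.116)^2 - 4*(1.268)*1 = 1.245456 - (5.072) = -3.826544.
D < 0, so the roots are the complex-conjugate pair z = (-b +/- i sqrt(-D)) / (2a) = -0.4401 +/- 0.7714i.
For a conjugate pair |z|^2 = z * conj(z) = (product of roots) = c/a = 1/(1.268) = 0.788644, so |z| = sqrt(0.788644) = 0.8881 for both roots.
Moduli of all roots: 0.8881, 0.8881.
All moduli strictly greater than 1? No.
Verdict: Not invertible.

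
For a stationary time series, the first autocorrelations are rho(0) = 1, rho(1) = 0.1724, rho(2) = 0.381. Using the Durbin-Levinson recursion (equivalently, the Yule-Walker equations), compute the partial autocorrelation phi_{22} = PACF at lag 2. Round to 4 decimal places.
\phi_{22} = 0.3620

The PACF at lag k is phi_{kk}, the last component of the solution
to the Yule-Walker system G_k phi = r_k where
  (G_k)_{ij} = rho(|i - j|), (r_k)_i = rho(i), i,j = 1..k.
Equivalently, Durbin-Levinson gives phi_{kk} iteratively:
  phi_{11} = rho(1)
  phi_{kk} = [rho(k) - sum_{j=1..k-1} phi_{k-1,j} rho(k-j)]
            / [1 - sum_{j=1..k-1} phi_{k-1,j} rho(j)],
  phi_{k,j} = phi_{k-1,j} - phi_{kk} phi_{k-1,k-j},  j = 1..k-1.
Step k = 1:
  phi_11 = rho(1) = 0.1724.
Step k = 2:
  phi_22 = [rho(2) - phi_11 rho(1)] / [1 - phi_11 rho(1)] = [0.381 - (0.1724)(0.1724)] / [1 - (0.1724)(0.1724)]
         = 0.35127824 / 0.97027824 = 0.362.
Therefore phi_{22} = 0.3620.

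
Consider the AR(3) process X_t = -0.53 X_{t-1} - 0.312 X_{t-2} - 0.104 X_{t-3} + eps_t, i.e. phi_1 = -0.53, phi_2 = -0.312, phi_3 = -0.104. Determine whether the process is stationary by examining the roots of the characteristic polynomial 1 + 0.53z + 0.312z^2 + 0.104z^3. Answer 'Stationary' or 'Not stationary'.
\text{Stationary}

The AR(p) characteristic polynomial is P(z) = 1 + 0.53z + 0.312z^2 + 0.104z^3.
Stationarity requires all roots to lie outside the unit circle, i.e. |z| > 1 for every root.
Degree 3: look for a simple real root z0 first, then factor out (1 - z/z0) and solve the remaining quadratic.
Testing z0 = -2.5: P(-2.5) = 1 + (0.53)(-2.5) + (0.312)(-2.5)^2 + (0.104)(-2.5)^3
  = 1 + (-1.325) + (1.95) + (-1.625) = 0.  So z_0 = -2.5 is a root, |z_0| = 2.5.
Divide out the factor (1 + 0.4 z) = (1 - z/z0) (since 1/z0 = -0.4):
  P(z) = (1 + 0.4 z)(1 + (0.13) z + (0.26) z^2)
  [check: z-coef 0.13 - (-0.4) = 0.53; z^2-coef 0.26 - (-0.4)(0.13) = 0.312; z^3-coef -(-0.4)(0.26) = 0.104.]
Remaining roots from the quadratic factor 1 + (0.13) z + (0.26) z^2:
  Set 1 + (0.13) z + (0.26) z^2 = 0, i.e. a z^2 + b z + c = 0 with a = 0.26, b = 0.13, c = 1.
  Discriminant D = b^2 - 4ac = (0.13)^2 - 4*(0.26)*1 = 0.0169 - (1.04) = -1.0231.
  D < 0, so the roots are the complex-conjugate pair z = (-b +/- i sqrt(-D)) / (2a) = -0.25 +/- 1.9452i.
  For a conjugate pair |z|^2 = z * conj(z) = (product of roots) = c/a = 1/(0.26) = 3.846154, so |z| = sqrt(3.846154) = 1.9612 for both roots.
Moduli of all roots: 2.5000, 1.9612, 1.9612.
All moduli strictly greater than 1? Yes.
Verdict: Stationary.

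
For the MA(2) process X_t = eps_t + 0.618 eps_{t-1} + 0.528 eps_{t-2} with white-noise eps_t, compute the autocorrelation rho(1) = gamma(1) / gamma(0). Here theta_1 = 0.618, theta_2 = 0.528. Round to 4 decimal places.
\rho(1) = 0.5686

For an MA(q) process with theta_0 = 1, the autocovariance is
  gamma(k) = sigma^2 * sum_{i=0..q-k} theta_i * theta_{i+k},
and rho(k) = gamma(k) / gamma(0). Sigma^2 cancels.
  numerator   = (1)*(0.618) + (0.618)*(0.528) = 0.944304.
  denominator = (1)^2 + (0.618)^2 + (0.528)^2 = 1.660708.
  rho(1) = 0.944304 / 1.660708 = 0.5686.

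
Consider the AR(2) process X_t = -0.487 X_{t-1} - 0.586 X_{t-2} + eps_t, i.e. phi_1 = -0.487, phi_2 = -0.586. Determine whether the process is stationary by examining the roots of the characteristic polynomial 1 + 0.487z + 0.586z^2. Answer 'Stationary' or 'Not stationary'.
\text{Stationary}

The AR(p) characteristic polynomial is P(z) = 1 + 0.487z + 0.586z^2.
Stationarity requires all roots to lie outside the unit circle, i.e. |z| > 1 for every root.
Set 1 + (0.487) z + (0.586) z^2 = 0, i.e. a z^2 + b z + c = 0 with a = 0.586, b = 0.487, c = 1.
Discriminant D = b^2 - 4ac = (0.487)^2 - 4*(0.586)*1 = 0.237169 - (2.344) = -2.106831.
D < 0, so the roots are the complex-conjugate pair z = (-b +/- i sqrt(-D)) / (2a) = -0.4155 +/- 1.2385i.
For a conjugate pair |z|^2 = z * conj(z) = (product of roots) = c/a = 1/(0.586) = 1.706485, so |z| = sqrt(1.706485) = 1.3063 for both roots.
Moduli of all roots: 1.3063, 1.3063.
All moduli strictly greater than 1? Yes.
Verdict: Stationary.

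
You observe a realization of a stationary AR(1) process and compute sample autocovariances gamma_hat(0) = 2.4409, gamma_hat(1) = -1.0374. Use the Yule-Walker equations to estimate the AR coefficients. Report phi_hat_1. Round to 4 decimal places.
\hat\phi_{1} = -0.4250

The Yule-Walker equations for an AR(p) process read, in matrix form,
  Gamma_p phi = r_p,   with   (Gamma_p)_{ij} = gamma(|i - j|),
                       (r_p)_i = gamma(i),   i,j = 1..p.
Substitute the sample gammas (Toeplitz matrix and right-hand side of size 1):
  Gamma_p = [[2.4409]]
  r_p     = [-1.0374]
With p = 1 this is the single equation gamma(0) phi_1 = gamma(1):
  phi_hat_1 = gamma(1) / gamma(0) = -1.0374 / 2.4409 = -0.4250.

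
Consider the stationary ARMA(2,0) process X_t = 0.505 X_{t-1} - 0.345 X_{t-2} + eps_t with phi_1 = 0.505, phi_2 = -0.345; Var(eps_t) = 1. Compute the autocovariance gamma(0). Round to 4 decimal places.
\gamma(0) = 1.3214

Multiply the model equation by X_{t-k} and take expectations. With theta_0 = psi_0 = 1 and psi_j the MA(infinity) weights, this gives
  gamma(k) - sum_i phi_i gamma(k-i) = c_k,
  c_k = sigma^2 * sum_{j=k..q} theta_j psi_{j-k}   (c_k = 0 for k > q),
using gamma(-m) = gamma(m).
Pure AR (q = 0): c_0 = sigma^2 = 1, c_k = 0 for k >= 1.
Equations for k = 0, 1, 2 (AR order 2, c_2 = 0):
  (E0) gamma(0) = phi_1 gamma(1) + phi_2 gamma(2) + c_0
  (E1) gamma(1) = phi_1 gamma(0) + phi_2 gamma(1) + c_1
  (E2) gamma(2) = phi_1 gamma(1) + phi_2 gamma(0)
From (E1): gamma(1) = A gamma(0) + B with
  A = phi_1 / (1 - phi_2) = 0.505 / 1.345 = 0.375465,   B = c_1 / (1 - phi_2) = 0 / 1.345 = 0.
Insert (E2) into (E0): gamma(0) (1 - phi_2^2) = phi_1 (1 + phi_2) gamma(1) + c_0.
  phi_1 (1 + phi_2) = (0.505)(0.655) = 0.330775,   1 - phi_2^2 = 0.880975.
Replace gamma(1) by A gamma(0) + B and collect gamma(0):
  gamma(0) [0.880975 - (0.330775)(0.375465)] = c_0 = 1
  gamma(0) * 0.756781 = 1
  gamma(0) = 1 / 0.756781 = 1.321387.
Therefore gamma(0) = 1.3214 (to 4 decimal places).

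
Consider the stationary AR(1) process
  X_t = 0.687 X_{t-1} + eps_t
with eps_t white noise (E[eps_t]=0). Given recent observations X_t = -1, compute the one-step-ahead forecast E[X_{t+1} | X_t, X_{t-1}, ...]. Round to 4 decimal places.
E[X_{t+1} \mid \mathcal F_t] = -0.6870

For an AR(p) model X_t = c + sum_i phi_i X_{t-i} + eps_t, the
one-step-ahead conditional mean is
  E[X_{t+1} | X_t, ...] = c + sum_i phi_i X_{t+1-i}.
Substitute known values:
  E[X_{t+1} | ...] = (0.687) * (-1)
                   = -0.6870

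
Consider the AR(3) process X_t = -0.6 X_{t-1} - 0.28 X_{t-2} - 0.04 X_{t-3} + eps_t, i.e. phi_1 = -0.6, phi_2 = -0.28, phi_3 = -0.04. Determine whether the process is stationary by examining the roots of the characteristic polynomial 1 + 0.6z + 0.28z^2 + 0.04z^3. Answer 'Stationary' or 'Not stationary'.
\text{Stationary}

The AR(p) characteristic polynomial is P(z) = 1 + 0.6z + 0.28z^2 + 0.04z^3.
Stationarity requires all roots to lie outside the unit circle, i.e. |z| > 1 for every root.
Degree 3: look for a simple real root z0 first, then factor out (1 - z/z0) and solve the remaining quadratic.
Testing z0 = -5: P(-5) = 1 + (0.6)(-5) + (0.28)(-5)^2 + (0.04)(-5)^3
  = 1 + (-3) + (7) + (-5) = 0.  So z_0 = -5 is a root, |z_0| = 5.
Divide out the factor (1 + 0.2 z) = (1 - z/z0) (since 1/z0 = -0.2):
  P(z) = (1 + 0.2 z)(1 + (0.4) z + (0.2) z^2)
  [check: z-coef 0.4 - (-0.2) = 0.6; z^2-coef 0.2 - (-0.2)(0.4) = 0.28; z^3-coef -(-0.2)(0.2) = 0.04.]
Remaining roots from the quadratic factor 1 + (0.4) z + (0.2) z^2:
  Set 1 + (0.4) z + (0.2) z^2 = 0, i.e. a z^2 + b z + c = 0 with a = 0.2, b = 0.4, c = 1.
  Discriminant D = b^2 - 4ac = (0.4)^2 - 4*(0.2)*1 = 0.16 - (0.8) = -0.64.
  D < 0, so the roots are the complex-conjugate pair z = (-b +/- i sqrt(-D)) / (2a) = -1 +/- 2i.
  For a conjugate pair |z|^2 = z * conj(z) = (product of roots) = c/a = 1/(0.2) = 5, so |z| = sqrt(5) = 2.2361 for both roots.
Moduli of all roots: 5.0000, 2.2361, 2.2361.
All moduli strictly greater than 1? Yes.
Verdict: Stationary.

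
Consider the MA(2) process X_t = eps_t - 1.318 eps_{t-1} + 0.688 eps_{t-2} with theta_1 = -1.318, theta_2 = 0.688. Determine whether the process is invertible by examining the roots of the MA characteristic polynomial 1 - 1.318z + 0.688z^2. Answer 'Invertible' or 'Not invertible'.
\text{Invertible}

The MA(q) characteristic polynomial is P(z) = 1 - 1.318z + 0.688z^2.
Invertibility requires all roots to lie outside the unit circle, i.e. |z| > 1 for every root.
Set 1 + (-1.318) z + (0.688) z^2 = 0, i.e. a z^2 + b z + c = 0 with a = 0.688, b = -1.318, c = 1.
Discriminant D = b^2 - 4ac = (-1.318)^2 - 4*(0.688)*1 = 1.737124 - (2.752) = -1.014876.
D < 0, so the roots are the complex-conjugate pair z = (-b +/- i sqrt(-D)) / (2a) = 0.9578 +/- 0.7321i.
For a conjugate pair |z|^2 = z * conj(z) = (product of roots) = c/a = 1/(0.688) = 1.453488, so |z| = sqrt(1.453488) = 1.2056 for both roots.
Moduli of all roots: 1.2056, 1.2056.
All moduli strictly greater than 1? Yes.
Verdict: Invertible.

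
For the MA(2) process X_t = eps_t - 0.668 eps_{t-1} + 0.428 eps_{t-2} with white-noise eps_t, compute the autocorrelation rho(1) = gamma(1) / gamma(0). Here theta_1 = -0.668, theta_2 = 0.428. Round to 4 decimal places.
\rho(1) = -0.5854

For an MA(q) process with theta_0 = 1, the autocovariance is
  gamma(k) = sigma^2 * sum_{i=0..q-k} theta_i * theta_{i+k},
and rho(k) = gamma(k) / gamma(0). Sigma^2 cancels.
  numerator   = (1)*(-0.668) + (-0.668)*(0.428) = -0.953904.
  denominator = (1)^2 + (-0.668)^2 + (0.428)^2 = 1.629408.
  rho(1) = -0.953904 / 1.629408 = -0.5854.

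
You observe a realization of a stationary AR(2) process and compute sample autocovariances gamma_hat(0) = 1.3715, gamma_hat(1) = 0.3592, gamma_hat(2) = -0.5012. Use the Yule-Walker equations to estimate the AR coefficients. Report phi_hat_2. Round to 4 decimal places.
\hat\phi_{2} = -0.4660

The Yule-Walker equations for an AR(p) process read, in matrix form,
  Gamma_p phi = r_p,   with   (Gamma_p)_{ij} = gamma(|i - j|),
                       (r_p)_i = gamma(i),   i,j = 1..p.
Substitute the sample gammas (Toeplitz matrix and right-hand side of size 2):
  Gamma_p = [[1.3715, 0.3592], [0.3592, 1.3715]]
  r_p     = [0.3592, -0.5012]
Written out:
  1.3715 phi_1 + 0.3592 phi_2 = 0.3592
  0.3592 phi_1 + 1.3715 phi_2 = -0.5012
Solve by Cramer's rule:
  det = gamma(0)^2 - gamma(1)^2 = (1.3715)^2 - (0.3592)^2 = 1.88101225 - 0.12902464 = 1.75198761
  phi_hat_1 = [gamma(1) gamma(0) - gamma(1) gamma(2)] / det = [(0.3592)(1.3715) - (0.3592)(-0.5012)] / 1.75198761 = 0.67267384 / 1.75198761 = 0.3839
  phi_hat_2 = [gamma(0) gamma(2) - gamma(1)^2] / det = [(1.3715)(-0.5012) - (0.3592)^2] / 1.75198761 = -0.81642044 / 1.75198761 = -0.466
So phi_hat = [0.3839, -0.4660].
Therefore phi_hat_2 = -0.4660.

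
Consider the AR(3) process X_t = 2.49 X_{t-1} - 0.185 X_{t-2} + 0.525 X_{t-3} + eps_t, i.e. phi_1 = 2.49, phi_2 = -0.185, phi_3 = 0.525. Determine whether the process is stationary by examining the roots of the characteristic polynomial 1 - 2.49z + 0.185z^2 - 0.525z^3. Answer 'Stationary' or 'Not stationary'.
\text{Not stationary}

The AR(p) characteristic polynomial is P(z) = 1 - 2.49z + 0.185z^2 - 0.525z^3.
Stationarity requires all roots to lie outside the unit circle, i.e. |z| > 1 for every root.
Degree 3: look for a simple real root z0 first, then factor out (1 - z/z0) and solve the remaining quadratic.
Testing z0 = 0.4: P(0.4) = 1 + (-2.49)(0.4) + (0.185)(0.4)^2 + (-0.525)(0.4)^3
  = 1 + (-0.996) + (0.0296) + (-0.0336) = 0.  So z_0 = 0.4 is a root, |z_0| = 0.4.
Divide out the factor (1 - 2.5 z) = (1 - z/z0) (since 1/z0 = 2.5):
  P(z) = (1 - 2.5 z)(1 + (0.01) z + (0.21) z^2)
  [check: z-coef 0.01 - (2.5) = -2.49; z^2-coef 0.21 - (2.5)(0.01) = 0.185; z^3-coef -(2.5)(0.21) = -0.525.]
Remaining roots from the quadratic factor 1 + (0.01) z + (0.21) z^2:
  Set 1 + (0.01) z + (0.21) z^2 = 0, i.e. a z^2 + b z + c = 0 with a = 0.21, b = 0.01, c = 1.
  Discriminant D = b^2 - 4ac = (0.01)^2 - 4*(0.21)*1 = 0.0001 - (0.84) = -0.8399.
  D < 0, so the roots are the complex-conjugate pair z = (-b +/- i sqrt(-D)) / (2a) = -0.0238 +/- 2.182i.
  For a conjugate pair |z|^2 = z * conj(z) = (product of roots) = c/a = 1/(0.21) = 4.761905, so |z| = sqrt(4.761905) = 2.1822 for both roots.
Moduli of all roots: 0.4000, 2.1822, 2.1822.
All moduli strictly greater than 1? No.
Verdict: Not stationary.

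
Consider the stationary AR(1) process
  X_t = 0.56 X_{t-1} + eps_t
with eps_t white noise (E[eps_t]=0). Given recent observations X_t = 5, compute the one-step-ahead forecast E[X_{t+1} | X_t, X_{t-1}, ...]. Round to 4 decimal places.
E[X_{t+1} \mid \mathcal F_t] = 2.8000

For an AR(p) model X_t = c + sum_i phi_i X_{t-i} + eps_t, the
one-step-ahead conditional mean is
  E[X_{t+1} | X_t, ...] = c + sum_i phi_i X_{t+1-i}.
Substitute known values:
  E[X_{t+1} | ...] = (0.56) * (5)
                   = 2.8000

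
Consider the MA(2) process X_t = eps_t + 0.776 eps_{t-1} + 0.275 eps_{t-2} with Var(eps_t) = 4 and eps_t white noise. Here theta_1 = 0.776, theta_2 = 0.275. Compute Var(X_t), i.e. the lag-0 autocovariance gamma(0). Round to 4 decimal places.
\gamma(0) = 6.7112

For an MA(q) process X_t = eps_t + sum_i theta_i eps_{t-i} with
Var(eps_t) = sigma^2, the variance is
  gamma(0) = sigma^2 * (1 + sum_i theta_i^2).
  sum_i theta_i^2 = (0.776)^2 + (0.275)^2 = 0.602176 + 0.075625 = 0.677801.
  gamma(0) = 4 * (1 + 0.677801) = 4 * 1.677801 = 6.711204, which rounds to 6.7112.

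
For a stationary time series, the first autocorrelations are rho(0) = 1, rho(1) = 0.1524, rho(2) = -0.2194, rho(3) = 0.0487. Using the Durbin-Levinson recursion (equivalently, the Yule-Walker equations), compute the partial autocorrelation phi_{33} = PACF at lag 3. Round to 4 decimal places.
\phi_{33} = 0.1400

The PACF at lag k is phi_{kk}, the last component of the solution
to the Yule-Walker system G_k phi = r_k where
  (G_k)_{ij} = rho(|i - j|), (r_k)_i = rho(i), i,j = 1..k.
Equivalently, Durbin-Levinson gives phi_{kk} iteratively:
  phi_{11} = rho(1)
  phi_{kk} = [rho(k) - sum_{j=1..k-1} phi_{k-1,j} rho(k-j)]
            / [1 - sum_{j=1..k-1} phi_{k-1,j} rho(j)],
  phi_{k,j} = phi_{k-1,j} - phi_{kk} phi_{k-1,k-j},  j = 1..k-1.
Step k = 1:
  phi_11 = rho(1) = 0.1524.
Step k = 2:
  phi_22 = [rho(2) - phi_11 rho(1)] / [1 - phi_11 rho(1)] = [-0.2194 - (0.1524)(0.1524)] / [1 - (0.1524)(0.1524)]
         = -0.24262576 / 0.97677424 = -0.248395.
  Update: phi_21 = phi_11 - phi_22 phi_11 = 0.1524 - (-0.248395)(0.1524) = 0.190255.
Step k = 3:
  phi_33 = [rho(3) - phi_21 rho(2) - phi_22 rho(1)] / [1 - phi_21 rho(1) - phi_22 rho(2)]
    numerator   = 0.0487 - (0.190255)(-0.2194) - (-0.248395)(0.1524) = 0.12829742
    denominator = 1 - (0.190255)(0.1524) - (-0.248395)(-0.2194) = 0.91650723
  phi_33 = 0.12829742 / 0.91650723 = 0.14.
Therefore phi_{33} = 0.1400.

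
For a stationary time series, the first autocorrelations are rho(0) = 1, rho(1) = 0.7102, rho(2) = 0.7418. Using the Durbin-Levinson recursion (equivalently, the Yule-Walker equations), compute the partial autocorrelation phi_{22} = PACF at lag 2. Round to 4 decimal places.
\phi_{22} = 0.4790

The PACF at lag k is phi_{kk}, the last component of the solution
to the Yule-Walker system G_k phi = r_k where
  (G_k)_{ij} = rho(|i - j|), (r_k)_i = rho(i), i,j = 1..k.
Equivalently, Durbin-Levinson gives phi_{kk} iteratively:
  phi_{11} = rho(1)
  phi_{kk} = [rho(k) - sum_{j=1..k-1} phi_{k-1,j} rho(k-j)]
            / [1 - sum_{j=1..k-1} phi_{k-1,j} rho(j)],
  phi_{k,j} = phi_{k-1,j} - phi_{kk} phi_{k-1,k-j},  j = 1..k-1.
Step k = 1:
  phi_11 = rho(1) = 0.7102.
Step k = 2:
  phi_22 = [rho(2) - phi_11 rho(1)] / [1 - phi_11 rho(1)] = [0.7418 - (0.7102)(0.7102)] / [1 - (0.7102)(0.7102)]
         = 0.23741596 / 0.49561596 = 0.479.
Therefore phi_{22} = 0.4790.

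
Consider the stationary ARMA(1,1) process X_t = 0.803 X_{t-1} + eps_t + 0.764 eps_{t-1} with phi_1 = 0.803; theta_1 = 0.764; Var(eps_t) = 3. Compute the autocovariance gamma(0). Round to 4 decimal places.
\gamma(0) = 23.7395

Multiply the model equation by X_{t-k} and take expectations. With theta_0 = psi_0 = 1 and psi_j the MA(infinity) weights, this gives
  gamma(k) - sum_i phi_i gamma(k-i) = c_k,
  c_k = sigma^2 * sum_{j=k..q} theta_j psi_{j-k}   (c_k = 0 for k > q),
using gamma(-m) = gamma(m).
psi-weights needed (psi_j = theta_j + sum_i phi_i psi_{j-i}):
  psi_1 = theta_1 + phi_1 = 0.764 + (0.803) = 1.567
Right-hand sides:
  c_0 = sigma^2 (1 + theta_1 psi_1) = 3 * (1 + (0.764)(1.567)) = 3 * 2.197188 = 6.591564
  c_1 = sigma^2 theta_1 = 3 * (0.764) = 2.292
  c_2 = 0
Equations for k = 0 and k = 1 (AR order 1):
  gamma(0) = phi_1 gamma(1) + c_0
  gamma(1) = phi_1 gamma(0) + c_1
Substituting the second into the first: gamma(0) (1 - phi_1^2) = c_0 + phi_1 c_1, so
  gamma(0) = (c_0 + phi_1 c_1) / (1 - phi_1^2) = (6.591564 + (0.803)(2.292)) / (1 - (0.803)^2) = 8.43204 / 0.355191 = 23.739453.
Therefore gamma(0) = 23.7395 (to 4 decimal places).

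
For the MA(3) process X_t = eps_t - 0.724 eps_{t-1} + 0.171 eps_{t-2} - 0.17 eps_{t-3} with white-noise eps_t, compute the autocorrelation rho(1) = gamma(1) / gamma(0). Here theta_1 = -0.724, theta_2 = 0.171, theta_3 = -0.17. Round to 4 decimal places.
\rho(1) = -0.5542

For an MA(q) process with theta_0 = 1, the autocovariance is
  gamma(k) = sigma^2 * sum_{i=0..q-k} theta_i * theta_{i+k},
and rho(k) = gamma(k) / gamma(0). Sigma^2 cancels.
  numerator   = (1)*(-0.724) + (-0.724)*(0.171) + (0.171)*(-0.17) = -0.876874.
  denominator = (1)^2 + (-0.724)^2 + (0.171)^2 + (-0.17)^2 = 1.582317.
  rho(1) = -0.876874 / 1.582317 = -0.5542.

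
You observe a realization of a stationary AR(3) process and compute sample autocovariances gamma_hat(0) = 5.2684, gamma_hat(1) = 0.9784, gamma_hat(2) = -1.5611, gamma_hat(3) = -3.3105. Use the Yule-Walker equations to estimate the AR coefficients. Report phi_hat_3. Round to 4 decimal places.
\hat\phi_{3} = -0.5760

The Yule-Walker equations for an AR(p) process read, in matrix form,
  Gamma_p phi = r_p,   with   (Gamma_p)_{ij} = gamma(|i - j|),
                       (r_p)_i = gamma(i),   i,j = 1..p.
Substitute the sample gammas (Toeplitz matrix and right-hand side of size 3):
  Gamma_p = [[5.2684, 0.9784, -1.5611], [0.9784, 5.2684, 0.9784], [-1.5611, 0.9784, 5.2684]]
  r_p     = [0.9784, -1.5611, -3.3105]
Written out (R1..R3):
  (R1) 5.2684 phi_1 + 0.9784 phi_2 - 1.5611 phi_3 = 0.9784
  (R2) 0.9784 phi_1 + 5.2684 phi_2 + 0.9784 phi_3 = -1.5611
  (R3) -1.5611 phi_1 + 0.9784 phi_2 + 5.2684 phi_3 = -3.3105
Gaussian elimination:
  R2 <- R2 - (0.9784/5.2684) R1 = R2 - (0.185711) R1:  5.0867 phi_2 + 1.268313 phi_3 = -1.7428
  R3 <- R3 - (-1.5611/5.2684) R1 = R3 - (-0.296314) R1:  1.268313 phi_2 + 4.805824 phi_3 = -3.020587
  R3 <- R3 - (1.268313/5.0867) R2 = R3 - (0.249339) R2:  4.489584 phi_3 = -2.586038
Back-substitution:
  phi_hat_3 = -2.586038 / 4.489584 = -0.576008
  phi_hat_2 = (-1.7428 - (1.268313)(-0.576008)) / 5.0867 = -0.198997
  phi_hat_1 = (0.9784 - (0.9784)(-0.198997) - (-1.5611)(-0.576008)) / 5.2684 = 0.051988
So phi_hat = [0.0520, -0.1990, -0.5760].
Therefore phi_hat_3 = -0.5760.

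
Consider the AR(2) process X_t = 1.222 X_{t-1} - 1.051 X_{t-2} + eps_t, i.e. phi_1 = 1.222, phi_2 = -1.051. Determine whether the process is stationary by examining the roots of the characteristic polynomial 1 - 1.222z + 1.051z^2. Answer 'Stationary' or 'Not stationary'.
\text{Not stationary}

The AR(p) characteristic polynomial is P(z) = 1 - 1.222z + 1.051z^2.
Stationarity requires all roots to lie outside the unit circle, i.e. |z| > 1 for every root.
Set 1 + (-1.222) z + (1.051) z^2 = 0, i.e. a z^2 + b z + c = 0 with a = 1.051, b = -1.222, c = 1.
Discriminant D = b^2 - 4ac = (-1.222)^2 - 4*(1.051)*1 = 1.493284 - (4.204) = -2.710716.
D < 0, so the roots are the complex-conjugate pair z = (-b +/- i sqrt(-D)) / (2a) = 0.5814 +/- 0.7833i.
For a conjugate pair |z|^2 = z * conj(z) = (product of roots) = c/a = 1/(1.051) = 0.951475, so |z| = sqrt(0.951475) = 0.9754 for both roots.
Moduli of all roots: 0.9754, 0.9754.
All moduli strictly greater than 1? No.
Verdict: Not stationary.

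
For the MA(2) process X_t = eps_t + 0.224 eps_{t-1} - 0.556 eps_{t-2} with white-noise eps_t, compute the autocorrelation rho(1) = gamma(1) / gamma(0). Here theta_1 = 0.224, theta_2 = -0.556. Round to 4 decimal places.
\rho(1) = 0.0732

For an MA(q) process with theta_0 = 1, the autocovariance is
  gamma(k) = sigma^2 * sum_{i=0..q-k} theta_i * theta_{i+k},
and rho(k) = gamma(k) / gamma(0). Sigma^2 cancels.
  numerator   = (1)*(0.224) + (0.224)*(-0.556) = 0.099456.
  denominator = (1)^2 + (0.224)^2 + (-0.556)^2 = 1.359312.
  rho(1) = 0.099456 / 1.359312 = 0.0732.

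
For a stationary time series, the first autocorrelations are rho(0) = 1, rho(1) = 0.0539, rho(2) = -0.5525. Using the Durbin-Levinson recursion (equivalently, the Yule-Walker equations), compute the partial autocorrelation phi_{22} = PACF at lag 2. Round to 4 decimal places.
\phi_{22} = -0.5570

The PACF at lag k is phi_{kk}, the last component of the solution
to the Yule-Walker system G_k phi = r_k where
  (G_k)_{ij} = rho(|i - j|), (r_k)_i = rho(i), i,j = 1..k.
Equivalently, Durbin-Levinson gives phi_{kk} iteratively:
  phi_{11} = rho(1)
  phi_{kk} = [rho(k) - sum_{j=1..k-1} phi_{k-1,j} rho(k-j)]
            / [1 - sum_{j=1..k-1} phi_{k-1,j} rho(j)],
  phi_{k,j} = phi_{k-1,j} - phi_{kk} phi_{k-1,k-j},  j = 1..k-1.
Step k = 1:
  phi_11 = rho(1) = 0.0539.
Step k = 2:
  phi_22 = [rho(2) - phi_11 rho(1)] / [1 - phi_11 rho(1)] = [-0.5525 - (0.0539)(0.0539)] / [1 - (0.0539)(0.0539)]
         = -0.55540521 / 0.99709479 = -0.557.
Therefore phi_{22} = -0.5570.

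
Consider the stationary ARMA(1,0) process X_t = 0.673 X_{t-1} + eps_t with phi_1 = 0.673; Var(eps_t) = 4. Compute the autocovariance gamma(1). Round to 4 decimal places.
\gamma(1) = 4.9208

Multiply the model equation by X_{t-k} and take expectations. With theta_0 = psi_0 = 1 and psi_j the MA(infinity) weights, this gives
  gamma(k) - sum_i phi_i gamma(k-i) = c_k,
  c_k = sigma^2 * sum_{j=k..q} theta_j psi_{j-k}   (c_k = 0 for k > q),
using gamma(-m) = gamma(m).
Pure AR (q = 0): c_0 = sigma^2 = 4, c_k = 0 for k >= 1.
Equations for k = 0 and k = 1 (AR order 1):
  gamma(0) = phi_1 gamma(1) + c_0
  gamma(1) = phi_1 gamma(0) + c_1
Substituting the second into the first: gamma(0) (1 - phi_1^2) = c_0 + phi_1 c_1, so
  gamma(0) = c_0 / (1 - phi_1^2) = 4 / (1 - (0.673)^2) = 4 / 0.547071 = 7.311665.
  gamma(1) = phi_1 gamma(0) = (0.673)(7.311665) = 4.920751.
Therefore gamma(1) = 4.9208 (to 4 decimal places).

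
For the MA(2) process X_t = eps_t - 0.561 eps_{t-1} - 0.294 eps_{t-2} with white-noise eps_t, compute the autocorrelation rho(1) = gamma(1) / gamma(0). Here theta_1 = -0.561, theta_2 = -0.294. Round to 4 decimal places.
\rho(1) = -0.2827

For an MA(q) process with theta_0 = 1, the autocovariance is
  gamma(k) = sigma^2 * sum_{i=0..q-k} theta_i * theta_{i+k},
and rho(k) = gamma(k) / gamma(0). Sigma^2 cancels.
  numerator   = (1)*(-0.561) + (-0.561)*(-0.294) = -0.396066.
  denominator = (1)^2 + (-0.561)^2 + (-0.294)^2 = 1.401157.
  rho(1) = -0.396066 / 1.401157 = -0.2827.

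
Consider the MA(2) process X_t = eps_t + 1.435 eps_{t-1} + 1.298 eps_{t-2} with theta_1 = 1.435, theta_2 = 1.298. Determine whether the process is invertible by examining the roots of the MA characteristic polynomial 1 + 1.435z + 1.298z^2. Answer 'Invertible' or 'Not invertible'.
\text{Not invertible}

The MA(q) characteristic polynomial is P(z) = 1 + 1.435z + 1.298z^2.
Invertibility requires all roots to lie outside the unit circle, i.e. |z| > 1 for every root.
Set 1 + (1.435) z + (1.298) z^2 = 0, i.e. a z^2 + b z + c = 0 with a = 1.298, b = 1.435, c = 1.
Discriminant D = b^2 - 4ac = (1.435)^2 - 4*(1.298)*1 = 2.059225 - (5.192) = -3.132775.
D < 0, so the roots are the complex-conjugate pair z = (-b +/- i sqrt(-D)) / (2a) = -0.5528 +/- 0.6818i.
For a conjugate pair |z|^2 = z * conj(z) = (product of roots) = c/a = 1/(1.298) = 0.770416, so |z| = sqrt(0.770416) = 0.8777 for both roots.
Moduli of all roots: 0.8777, 0.8777.
All moduli strictly greater than 1? No.
Verdict: Not invertible.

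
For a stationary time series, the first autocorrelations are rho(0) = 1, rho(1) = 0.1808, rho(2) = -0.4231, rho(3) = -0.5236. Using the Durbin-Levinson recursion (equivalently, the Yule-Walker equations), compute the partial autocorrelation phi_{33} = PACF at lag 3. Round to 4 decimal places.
\phi_{33} = -0.4330

The PACF at lag k is phi_{kk}, the last component of the solution
to the Yule-Walker system G_k phi = r_k where
  (G_k)_{ij} = rho(|i - j|), (r_k)_i = rho(i), i,j = 1..k.
Equivalently, Durbin-Levinson gives phi_{kk} iteratively:
  phi_{11} = rho(1)
  phi_{kk} = [rho(k) - sum_{j=1..k-1} phi_{k-1,j} rho(k-j)]
            / [1 - sum_{j=1..k-1} phi_{k-1,j} rho(j)],
  phi_{k,j} = phi_{k-1,j} - phi_{kk} phi_{k-1,k-j},  j = 1..k-1.
Step k = 1:
  phi_11 = rho(1) = 0.1808.
Step k = 2:
  phi_22 = [rho(2) - phi_11 rho(1)] / [1 - phi_11 rho(1)] = [-0.4231 - (0.1808)(0.1808)] / [1 - (0.1808)(0.1808)]
         = -0.45578864 / 0.96731136 = -0.471191.
  Update: phi_21 = phi_11 - phi_22 phi_11 = 0.1808 - (-0.471191)(0.1808) = 0.265991.
Step k = 3:
  phi_33 = [rho(3) - phi_21 rho(2) - phi_22 rho(1)] / [1 - phi_21 rho(1) - phi_22 rho(2)]
    numerator   = -0.5236 - (0.265991)(-0.4231) - (-0.471191)(0.1808) = -0.32586767
    denominator = 1 - (0.265991)(0.1808) - (-0.471191)(-0.4231) = 0.75254775
  phi_33 = -0.32586767 / 0.75254775 = -0.433.
Therefore phi_{33} = -0.4330.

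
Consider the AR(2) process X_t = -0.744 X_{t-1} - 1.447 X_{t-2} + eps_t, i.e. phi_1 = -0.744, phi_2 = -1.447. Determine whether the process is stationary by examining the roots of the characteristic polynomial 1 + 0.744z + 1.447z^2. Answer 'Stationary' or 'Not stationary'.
\text{Not stationary}

The AR(p) characteristic polynomial is P(z) = 1 + 0.744z + 1.447z^2.
Stationarity requires all roots to lie outside the unit circle, i.e. |z| > 1 for every root.
Set 1 + (0.744) z + (1.447) z^2 = 0, i.e. a z^2 + b z + c = 0 with a = 1.447, b = 0.744, c = 1.
Discriminant D = b^2 - 4ac = (0.744)^2 - 4*(1.447)*1 = 0.553536 - (5.788) = -5.234464.
D < 0, so the roots are the complex-conjugate pair z = (-b +/- i sqrt(-D)) / (2a) = -0.2571 +/- 0.7906i.
For a conjugate pair |z|^2 = z * conj(z) = (product of roots) = c/a = 1/(1.447) = 0.691085, so |z| = sqrt(0.691085) = 0.8313 for both roots.
Moduli of all roots: 0.8313, 0.8313.
All moduli strictly greater than 1? No.
Verdict: Not stationary.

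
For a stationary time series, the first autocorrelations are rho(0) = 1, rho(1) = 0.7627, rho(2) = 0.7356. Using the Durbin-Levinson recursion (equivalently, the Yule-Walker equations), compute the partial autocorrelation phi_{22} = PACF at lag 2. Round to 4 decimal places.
\phi_{22} = 0.3679

The PACF at lag k is phi_{kk}, the last component of the solution
to the Yule-Walker system G_k phi = r_k where
  (G_k)_{ij} = rho(|i - j|), (r_k)_i = rho(i), i,j = 1..k.
Equivalently, Durbin-Levinson gives phi_{kk} iteratively:
  phi_{11} = rho(1)
  phi_{kk} = [rho(k) - sum_{j=1..k-1} phi_{k-1,j} rho(k-j)]
            / [1 - sum_{j=1..k-1} phi_{k-1,j} rho(j)],
  phi_{k,j} = phi_{k-1,j} - phi_{kk} phi_{k-1,k-j},  j = 1..k-1.
Step k = 1:
  phi_11 = rho(1) = 0.7627.
Step k = 2:
  phi_22 = [rho(2) - phi_11 rho(1)] / [1 - phi_11 rho(1)] = [0.7356 - (0.7627)(0.7627)] / [1 - (0.7627)(0.7627)]
         = 0.15388871 / 0.41828871 = 0.3679.
Therefore phi_{22} = 0.3679.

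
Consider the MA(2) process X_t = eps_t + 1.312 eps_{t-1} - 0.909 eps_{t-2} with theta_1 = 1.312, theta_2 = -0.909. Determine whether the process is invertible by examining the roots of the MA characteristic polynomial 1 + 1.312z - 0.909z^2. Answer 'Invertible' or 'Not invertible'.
\text{Not invertible}

The MA(q) characteristic polynomial is P(z) = 1 + 1.312z - 0.909z^2.
Invertibility requires all roots to lie outside the unit circle, i.e. |z| > 1 for every root.
Set 1 + (1.312) z + (-0.909) z^2 = 0, i.e. a z^2 + b z + c = 0 with a = -0.909, b = 1.312, c = 1.
Discriminant D = b^2 - 4ac = (1.312)^2 - 4*(-0.909)*1 = 1.721344 - (-3.636) = 5.357344.
D >= 0, so the roots are real: z = (-b +/- sqrt(D)) / (2a) = (-1.312 +/- 2.314594) / (-1.818).
  z_1 = (-1.312 + 2.314594) / (-1.818) = -0.5515,   |z_1| = 0.5515.
  z_2 = (-1.312 - 2.314594) / (-1.818) = 1.9948,   |z_2| = 1.9948.
Moduli of all roots: 0.5515, 1.9948.
All moduli strictly greater than 1? No.
Verdict: Not invertible.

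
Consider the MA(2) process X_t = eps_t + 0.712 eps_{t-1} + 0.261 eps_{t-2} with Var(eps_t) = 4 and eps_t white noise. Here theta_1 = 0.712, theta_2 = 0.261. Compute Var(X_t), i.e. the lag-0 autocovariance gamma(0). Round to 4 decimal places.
\gamma(0) = 6.3003

For an MA(q) process X_t = eps_t + sum_i theta_i eps_{t-i} with
Var(eps_t) = sigma^2, the variance is
  gamma(0) = sigma^2 * (1 + sum_i theta_i^2).
  sum_i theta_i^2 = (0.712)^2 + (0.261)^2 = 0.506944 + 0.068121 = 0.575065.
  gamma(0) = 4 * (1 + 0.575065) = 4 * 1.575065 = 6.30026, which rounds to 6.3003.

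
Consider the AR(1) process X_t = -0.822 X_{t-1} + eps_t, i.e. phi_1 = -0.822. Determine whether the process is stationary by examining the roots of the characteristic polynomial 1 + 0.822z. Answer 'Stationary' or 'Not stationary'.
\text{Stationary}

The AR(p) characteristic polynomial is P(z) = 1 + 0.822z.
Stationarity requires all roots to lie outside the unit circle, i.e. |z| > 1 for every root.
This is linear in z: 1 + (0.822) z = 0  =>  z = -1/(0.822) = -1.216545,  |z| = 1.216545.
Moduli of all roots: 1.2165.
All moduli strictly greater than 1? Yes.
Verdict: Stationary.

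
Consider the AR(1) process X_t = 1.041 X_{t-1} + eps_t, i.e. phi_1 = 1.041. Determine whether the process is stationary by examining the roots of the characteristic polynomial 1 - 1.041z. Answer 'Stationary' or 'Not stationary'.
\text{Not stationary}

The AR(p) characteristic polynomial is P(z) = 1 - 1.041z.
Stationarity requires all roots to lie outside the unit circle, i.e. |z| > 1 for every root.
This is linear in z: 1 + (-1.041) z = 0  =>  z = -1/(-1.041) = 0.960615,  |z| = 0.960615.
Moduli of all roots: 0.9606.
All moduli strictly greater than 1? No.
Verdict: Not stationary.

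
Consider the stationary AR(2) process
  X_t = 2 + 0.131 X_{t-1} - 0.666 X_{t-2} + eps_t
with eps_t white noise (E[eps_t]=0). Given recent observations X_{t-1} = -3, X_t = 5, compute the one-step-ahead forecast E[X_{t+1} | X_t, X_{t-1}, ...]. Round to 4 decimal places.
E[X_{t+1} \mid \mathcal F_t] = 4.6530

For an AR(p) model X_t = c + sum_i phi_i X_{t-i} + eps_t, the
one-step-ahead conditional mean is
  E[X_{t+1} | X_t, ...] = c + sum_i phi_i X_{t+1-i}.
Substitute known values:
  E[X_{t+1} | ...] = 2 + (0.131) * (5) + (-0.666) * (-3)
                   = 4.6530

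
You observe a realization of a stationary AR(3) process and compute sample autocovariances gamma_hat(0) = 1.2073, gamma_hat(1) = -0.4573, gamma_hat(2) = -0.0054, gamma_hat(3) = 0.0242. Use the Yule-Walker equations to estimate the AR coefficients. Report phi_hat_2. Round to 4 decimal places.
\hat\phi_{2} = -0.1980

The Yule-Walker equations for an AR(p) process read, in matrix form,
  Gamma_p phi = r_p,   with   (Gamma_p)_{ij} = gamma(|i - j|),
                       (r_p)_i = gamma(i),   i,j = 1..p.
Substitute the sample gammas (Toeplitz matrix and right-hand side of size 3):
  Gamma_p = [[1.2073, -0.4573, -0.0054], [-0.4573, 1.2073, -0.4573], [-0.0054, -0.4573, 1.2073]]
  r_p     = [-0.4573, -0.0054, 0.0242]
Written out (R1..R3):
  (R1) 1.2073 phi_1 - 0.4573 phi_2 - 0.0054 phi_3 = -0.4573
  (R2) -0.4573 phi_1 + 1.2073 phi_2 - 0.4573 phi_3 = -0.0054
  (R3) -0.0054 phi_1 - 0.4573 phi_2 + 1.2073 phi_3 = 0.0242
Gaussian elimination:
  R2 <- R2 - (-0.4573/1.2073) R1 = R2 - (-0.378779) R1:  1.034084 phi_2 - 0.459345 phi_3 = -0.178616
  R3 <- R3 - (-0.0054/1.2073) R1 = R3 - (-0.004473) R1:  -0.459345 phi_2 + 1.207276 phi_3 = 0.022155
  R3 <- R3 - (-0.459345/1.034084) R2 = R3 - (-0.444205) R2:  1.003232 phi_3 = -0.057187
Back-substitution:
  phi_hat_3 = -0.057187 / 1.003232 = -0.057003
  phi_hat_2 = (-0.178616 - (-0.459345)(-0.057003)) / 1.034084 = -0.198049
  phi_hat_1 = (-0.4573 - (-0.4573)(-0.198049) - (-0.0054)(-0.057003)) / 1.2073 = -0.454051
So phi_hat = [-0.4541, -0.1980, -0.0570].
Therefore phi_hat_2 = -0.1980.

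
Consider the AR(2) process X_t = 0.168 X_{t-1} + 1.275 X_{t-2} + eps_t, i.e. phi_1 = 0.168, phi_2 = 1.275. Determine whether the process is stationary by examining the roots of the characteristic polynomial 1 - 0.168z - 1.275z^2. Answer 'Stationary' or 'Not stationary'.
\text{Not stationary}

The AR(p) characteristic polynomial is P(z) = 1 - 0.168z - 1.275z^2.
Stationarity requires all roots to lie outside the unit circle, i.e. |z| > 1 for every root.
Set 1 + (-0.168) z + (-1.275) z^2 = 0, i.e. a z^2 + b z + c = 0 with a = -1.275, b = -0.168, c = 1.
Discriminant D = b^2 - 4ac = (-0.168)^2 - 4*(-1.275)*1 = 0.028224 - (-5.1) = 5.128224.
D >= 0, so the roots are real: z = (-b +/- sqrt(D)) / (2a) = (0.168 +/- 2.264558) / (-2.55).
  z_1 = (0.168 + 2.264558) / (-2.55) = -0.9539,   |z_1| = 0.9539.
  z_2 = (0.168 - 2.264558) / (-2.55) = 0.8222,   |z_2| = 0.8222.
Moduli of all roots: 0.9539, 0.8222.
All moduli strictly greater than 1? No.
Verdict: Not stationary.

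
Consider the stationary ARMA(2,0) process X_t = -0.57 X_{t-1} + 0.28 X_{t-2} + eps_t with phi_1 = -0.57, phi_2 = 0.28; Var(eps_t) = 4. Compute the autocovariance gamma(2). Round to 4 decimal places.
\gamma(2) = 8.5029

Multiply the model equation by X_{t-k} and take expectations. With theta_0 = psi_0 = 1 and psi_j the MA(infinity) weights, this gives
  gamma(k) - sum_i phi_i gamma(k-i) = c_k,
  c_k = sigma^2 * sum_{j=k..q} theta_j psi_{j-k}   (c_k = 0 for k > q),
using gamma(-m) = gamma(m).
Pure AR (q = 0): c_0 = sigma^2 = 4, c_k = 0 for k >= 1.
Equations for k = 0, 1, 2 (AR order 2, c_2 = 0):
  (E0) gamma(0) = phi_1 gamma(1) + phi_2 gamma(2) + c_0
  (E1) gamma(1) = phi_1 gamma(0) + phi_2 gamma(1) + c_1
  (E2) gamma(2) = phi_1 gamma(1) + phi_2 gamma(0)
From (E1): gamma(1) = A gamma(0) + B with
  A = phi_1 / (1 - phi_2) = -0.57 / 0.72 = -0.791667,   B = c_1 / (1 - phi_2) = 0 / 0.72 = 0.
Insert (E2) into (E0): gamma(0) (1 - phi_2^2) = phi_1 (1 + phi_2) gamma(1) + c_0.
  phi_1 (1 + phi_2) = (-0.57)(1.28) = -0.7296,   1 - phi_2^2 = 0.9216.
Replace gamma(1) by A gamma(0) + B and collect gamma(0):
  gamma(0) [0.9216 - (-0.7296)(-0.791667)] = c_0 = 4
  gamma(0) * 0.344 = 4
  gamma(0) = 4 / 0.344 = 11.627907.
  gamma(1) = A gamma(0) = (-0.791667)(11.627907) = -9.205426.
  gamma(2) = phi_1 gamma(1) + phi_2 gamma(0) = (-0.57)(-9.205426) + (0.28)(11.627907) = 8.502907.
Therefore gamma(2) = 8.5029 (to 4 decimal places).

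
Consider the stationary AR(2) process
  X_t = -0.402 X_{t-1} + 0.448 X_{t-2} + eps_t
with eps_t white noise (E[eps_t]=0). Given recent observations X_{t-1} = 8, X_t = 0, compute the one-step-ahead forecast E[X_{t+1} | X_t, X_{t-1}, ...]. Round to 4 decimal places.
E[X_{t+1} \mid \mathcal F_t] = 3.5840

For an AR(p) model X_t = c + sum_i phi_i X_{t-i} + eps_t, the
one-step-ahead conditional mean is
  E[X_{t+1} | X_t, ...] = c + sum_i phi_i X_{t+1-i}.
Substitute known values:
  E[X_{t+1} | ...] = (-0.402) * (0) + (0.448) * (8)
                   = 3.5840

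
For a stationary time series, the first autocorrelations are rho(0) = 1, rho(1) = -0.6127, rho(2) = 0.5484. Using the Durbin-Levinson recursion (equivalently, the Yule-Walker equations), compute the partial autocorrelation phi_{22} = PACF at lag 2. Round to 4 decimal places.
\phi_{22} = 0.2770

The PACF at lag k is phi_{kk}, the last component of the solution
to the Yule-Walker system G_k phi = r_k where
  (G_k)_{ij} = rho(|i - j|), (r_k)_i = rho(i), i,j = 1..k.
Equivalently, Durbin-Levinson gives phi_{kk} iteratively:
  phi_{11} = rho(1)
  phi_{kk} = [rho(k) - sum_{j=1..k-1} phi_{k-1,j} rho(k-j)]
            / [1 - sum_{j=1..k-1} phi_{k-1,j} rho(j)],
  phi_{k,j} = phi_{k-1,j} - phi_{kk} phi_{k-1,k-j},  j = 1..k-1.
Step k = 1:
  phi_11 = rho(1) = -0.6127.
Step k = 2:
  phi_22 = [rho(2) - phi_11 rho(1)] / [1 - phi_11 rho(1)] = [0.5484 - (-0.6127)(-0.6127)] / [1 - (-0.6127)(-0.6127)]
         = 0.17299871 / 0.62459871 = 0.277.
Therefore phi_{22} = 0.2770.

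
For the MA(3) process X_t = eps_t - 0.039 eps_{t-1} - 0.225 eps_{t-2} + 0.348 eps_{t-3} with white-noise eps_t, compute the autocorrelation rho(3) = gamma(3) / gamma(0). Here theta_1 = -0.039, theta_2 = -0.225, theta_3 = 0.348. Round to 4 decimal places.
\rho(3) = 0.2966

For an MA(q) process with theta_0 = 1, the autocovariance is
  gamma(k) = sigma^2 * sum_{i=0..q-k} theta_i * theta_{i+k},
and rho(k) = gamma(k) / gamma(0). Sigma^2 cancels.
  numerator   = (1)*(0.348) = 0.348.
  denominator = (1)^2 + (-0.039)^2 + (-0.225)^2 + (0.348)^2 = 1.17325.
  rho(3) = 0.348 / 1.17325 = 0.2966.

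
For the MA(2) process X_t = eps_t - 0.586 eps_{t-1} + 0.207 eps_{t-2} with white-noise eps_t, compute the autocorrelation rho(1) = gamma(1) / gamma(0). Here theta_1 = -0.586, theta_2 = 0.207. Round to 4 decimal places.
\rho(1) = -0.5102

For an MA(q) process with theta_0 = 1, the autocovariance is
  gamma(k) = sigma^2 * sum_{i=0..q-k} theta_i * theta_{i+k},
and rho(k) = gamma(k) / gamma(0). Sigma^2 cancels.
  numerator   = (1)*(-0.586) + (-0.586)*(0.207) = -0.707302.
  denominator = (1)^2 + (-0.586)^2 + (0.207)^2 = 1.386245.
  rho(1) = -0.707302 / 1.386245 = -0.5102.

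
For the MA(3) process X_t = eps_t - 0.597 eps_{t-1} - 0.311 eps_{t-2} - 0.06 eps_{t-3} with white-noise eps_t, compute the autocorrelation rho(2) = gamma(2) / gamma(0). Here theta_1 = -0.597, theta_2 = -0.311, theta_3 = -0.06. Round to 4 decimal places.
\rho(2) = -0.1889

For an MA(q) process with theta_0 = 1, the autocovariance is
  gamma(k) = sigma^2 * sum_{i=0..q-k} theta_i * theta_{i+k},
and rho(k) = gamma(k) / gamma(0). Sigma^2 cancels.
  numerator   = (1)*(-0.311) + (-0.597)*(-0.06) = -0.27518.
  denominator = (1)^2 + (-0.597)^2 + (-0.311)^2 + (-0.06)^2 = 1.45673.
  rho(2) = -0.27518 / 1.45673 = -0.1889.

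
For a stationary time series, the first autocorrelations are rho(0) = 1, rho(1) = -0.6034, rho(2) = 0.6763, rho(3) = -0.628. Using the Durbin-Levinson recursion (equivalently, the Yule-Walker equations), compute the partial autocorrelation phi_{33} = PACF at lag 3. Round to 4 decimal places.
\phi_{33} = -0.2570

The PACF at lag k is phi_{kk}, the last component of the solution
to the Yule-Walker system G_k phi = r_k where
  (G_k)_{ij} = rho(|i - j|), (r_k)_i = rho(i), i,j = 1..k.
Equivalently, Durbin-Levinson gives phi_{kk} iteratively:
  phi_{11} = rho(1)
  phi_{kk} = [rho(k) - sum_{j=1..k-1} phi_{k-1,j} rho(k-j)]
            / [1 - sum_{j=1..k-1} phi_{k-1,j} rho(j)],
  phi_{k,j} = phi_{k-1,j} - phi_{kk} phi_{k-1,k-j},  j = 1..k-1.
Step k = 1:
  phi_11 = rho(1) = -0.6034.
Step k = 2:
  phi_22 = [rho(2) - phi_11 rho(1)] / [1 - phi_11 rho(1)] = [0.6763 - (-0.6034)(-0.6034)] / [1 - (-0.6034)(-0.6034)]
         = 0.31220844 / 0.63590844 = 0.490964.
  Update: phi_21 = phi_11 - phi_22 phi_11 = -0.6034 - (0.490964)(-0.6034) = -0.307152.
Step k = 3:
  phi_33 = [rho(3) - phi_21 rho(2) - phi_22 rho(1)] / [1 - phi_21 rho(1) - phi_22 rho(2)]
    numerator   = -0.628 - (-0.307152)(0.6763) - (0.490964)(-0.6034) = -0.12402512
    denominator = 1 - (-0.307152)(-0.6034) - (0.490964)(0.6763) = 0.48262519
  phi_33 = -0.12402512 / 0.48262519 = -0.257.
Therefore phi_{33} = -0.2570.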